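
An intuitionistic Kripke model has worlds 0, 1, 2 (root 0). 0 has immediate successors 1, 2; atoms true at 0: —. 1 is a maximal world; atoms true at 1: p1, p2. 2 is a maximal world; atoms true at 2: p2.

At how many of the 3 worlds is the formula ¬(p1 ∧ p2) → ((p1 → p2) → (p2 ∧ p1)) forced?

0: does not force it — 0 ⊮ ¬(p1 ∧ p2) → ((p1 → p2) → (p2 ∧ p1)): at the accessible world 2, 2 ⊩ ¬(p1 ∧ p2) but 2 ⊮ (p1 → p2) → (p2 ∧ p1).
1: forces it.
2: does not force it — 2 ⊮ ¬(p1 ∧ p2) → ((p1 → p2) → (p2 ∧ p1)): already at 2 itself, 2 ⊩ ¬(p1 ∧ p2) but 2 ⊮ (p1 → p2) → (p2 ∧ p1).
Worlds forcing the formula: {1}.

1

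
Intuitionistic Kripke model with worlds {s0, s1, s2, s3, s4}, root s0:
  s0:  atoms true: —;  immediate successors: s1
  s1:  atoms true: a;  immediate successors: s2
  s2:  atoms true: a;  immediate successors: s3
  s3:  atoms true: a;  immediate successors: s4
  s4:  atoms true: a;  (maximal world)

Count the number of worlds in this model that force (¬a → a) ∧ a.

4

s0: does not force it — s0 ⊮ (¬a → a) ∧ a since s0 fails a.
s1: forces it.
s2: forces it.
s3: forces it.
s4: forces it.
Worlds forcing the formula: {s1, s2, s3, s4}.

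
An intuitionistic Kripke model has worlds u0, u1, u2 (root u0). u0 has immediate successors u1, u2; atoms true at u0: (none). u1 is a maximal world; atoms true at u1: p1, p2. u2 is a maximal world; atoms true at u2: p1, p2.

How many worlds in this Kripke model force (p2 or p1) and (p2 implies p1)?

2

u0: does not force it — u0 does not force (p2 or p1) and (p2 implies p1) since u0 fails p2 or p1.
u1: forces it.
u2: forces it.
Worlds forcing the formula: {u1, u2}.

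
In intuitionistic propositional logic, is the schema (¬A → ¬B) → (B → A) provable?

No

This is the converse of contraposition, which is not intuitionistically valid.
A Kripke countermodel: worlds w0, w1; order generated by w0 ≤ w1; atoms true at each world — w0:{B}; w1:{A,B}.
w0 ⊮ (¬A → ¬B) → (B → A): already at w0 itself, w0 ⊩ ¬A → ¬B but w0 ⊮ B → A.
w0 ⊮ B → A: already at w0 itself, w0 ⊩ B but w0 ⊮ A.
w0 lacks atom A, so w0 ⊮ A.
So the root w0 does not force the formula.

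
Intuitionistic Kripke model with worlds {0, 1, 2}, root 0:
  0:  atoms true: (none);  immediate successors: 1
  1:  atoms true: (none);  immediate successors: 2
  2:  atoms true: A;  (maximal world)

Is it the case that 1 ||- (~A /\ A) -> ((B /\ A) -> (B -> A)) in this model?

1 ||- (~A /\ A) -> ((B /\ A) -> (B -> A)) vacuously: no world accessible from 1 forces the antecedent ~A /\ A.

Yes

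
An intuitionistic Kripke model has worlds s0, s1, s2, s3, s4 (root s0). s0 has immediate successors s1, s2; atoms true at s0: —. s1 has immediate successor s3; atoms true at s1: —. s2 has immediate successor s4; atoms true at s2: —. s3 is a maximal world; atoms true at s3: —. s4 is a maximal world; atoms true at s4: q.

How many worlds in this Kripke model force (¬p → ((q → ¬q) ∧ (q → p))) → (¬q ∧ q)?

2

s0: does not force it — s0 ⊮ (¬p → ((q → ¬q) ∧ (q → p))) → (¬q ∧ q): at the accessible world s1, s1 ⊩ ¬p → ((q → ¬q) ∧ (q → p)) but s1 ⊮ ¬q ∧ q.
s1: does not force it — s1 ⊮ (¬p → ((q → ¬q) ∧ (q → p))) → (¬q ∧ q): already at s1 itself, s1 ⊩ ¬p → ((q → ¬q) ∧ (q → p)) but s1 ⊮ ¬q ∧ q.
s2: forces it.
s3: does not force it.
s4: forces it.
Worlds forcing the formula: {s2, s4}.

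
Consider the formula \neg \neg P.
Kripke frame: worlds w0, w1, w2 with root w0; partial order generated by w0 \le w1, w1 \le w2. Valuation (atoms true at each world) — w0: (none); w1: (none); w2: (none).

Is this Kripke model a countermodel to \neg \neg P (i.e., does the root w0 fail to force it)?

Yes

w0 \nVdash \neg \neg P since w0 is accessible from w0 and w0 \Vdash \neg P.
w0 \Vdash \neg P: no world accessible from w0 forces P.
So the root w0 does not force \neg \neg P; the model is a countermodel.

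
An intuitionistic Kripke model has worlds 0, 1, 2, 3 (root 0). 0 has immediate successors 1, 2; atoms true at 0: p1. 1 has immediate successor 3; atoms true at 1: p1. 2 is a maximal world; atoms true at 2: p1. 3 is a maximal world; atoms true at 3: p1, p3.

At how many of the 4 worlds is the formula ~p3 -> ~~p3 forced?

2

0: does not force it — 0 ||-/- ~p3 -> ~~p3: at the accessible world 2, 2 ||- ~p3 but 2 ||-/- ~~p3.
1: forces it.
2: does not force it.
3: forces it.
Worlds forcing the formula: {1, 3}.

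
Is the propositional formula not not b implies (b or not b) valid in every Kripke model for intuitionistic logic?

This is a variant of double-negation elimination (deriving excluded middle from double negation), which is not intuitionistically valid.
A Kripke countermodel: worlds s0, s1; order generated by s0 <= s1; atoms true at each world — s0:{}; s1:{b}.
s0 does not force not not b implies (b or not b): already at s0 itself, s0 forces not not b but s0 does not force b or not b.
s0 does not force b or not b: neither disjunct is forced at s0.
s0 lacks atom b, so s0 does not force b.
So the root s0 does not force the formula.

No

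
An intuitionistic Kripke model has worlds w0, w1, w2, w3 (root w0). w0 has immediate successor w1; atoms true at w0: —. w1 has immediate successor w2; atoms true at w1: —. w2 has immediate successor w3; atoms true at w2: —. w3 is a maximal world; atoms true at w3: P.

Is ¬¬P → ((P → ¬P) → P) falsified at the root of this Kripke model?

No

w0 ⊩ ¬¬P → ((P → ¬P) → P): every world accessible from w0 that forces ¬¬P (namely w0, w1, w2, w3) also forces (P → ¬P) → P.
So the root w0 forces ¬¬P → ((P → ¬P) → P); the model is not a countermodel.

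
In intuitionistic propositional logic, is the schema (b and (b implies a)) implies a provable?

Yes

This is modus ponens in implicational form, which is intuitionistically derivable.
If a world forces b and b implies a, then applying the implication at that world (which is accessible from itself) gives a.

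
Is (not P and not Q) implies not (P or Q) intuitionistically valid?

This is a constructively valid De Morgan direction (conjunction of negations to negated disjunction), which is intuitionistically derivable.
If both not P and not Q hold at a world, no accessible world forces P or forces Q, so none forces P or Q.

Yes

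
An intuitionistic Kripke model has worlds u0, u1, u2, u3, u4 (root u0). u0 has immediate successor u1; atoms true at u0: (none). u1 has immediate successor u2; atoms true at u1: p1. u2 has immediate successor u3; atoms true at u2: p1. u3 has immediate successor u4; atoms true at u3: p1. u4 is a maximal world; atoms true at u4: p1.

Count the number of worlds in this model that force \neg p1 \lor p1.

4

u0: does not force it — u0 \nVdash \neg p1 \lor p1: neither disjunct is forced at u0.
u1: forces it.
u2: forces it.
u3: forces it.
u4: forces it.
Worlds forcing the formula: {u1, u2, u3, u4}.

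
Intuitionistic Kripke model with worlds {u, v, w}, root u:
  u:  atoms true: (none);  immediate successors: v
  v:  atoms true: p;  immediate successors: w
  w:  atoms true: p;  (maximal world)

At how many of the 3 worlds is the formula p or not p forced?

u: does not force it — u does not force p or not p: neither disjunct is forced at u.
v: forces it.
w: forces it.
Worlds forcing the formula: {v, w}.

2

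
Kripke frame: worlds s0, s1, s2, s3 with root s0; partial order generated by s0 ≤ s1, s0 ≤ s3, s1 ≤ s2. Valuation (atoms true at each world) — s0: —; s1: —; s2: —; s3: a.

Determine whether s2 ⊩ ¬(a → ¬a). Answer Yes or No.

s2 ⊮ ¬(a → ¬a) since s2 is accessible from s2 and s2 ⊩ a → ¬a.
s2 ⊩ a → ¬a vacuously: no world accessible from s2 forces the antecedent a.

No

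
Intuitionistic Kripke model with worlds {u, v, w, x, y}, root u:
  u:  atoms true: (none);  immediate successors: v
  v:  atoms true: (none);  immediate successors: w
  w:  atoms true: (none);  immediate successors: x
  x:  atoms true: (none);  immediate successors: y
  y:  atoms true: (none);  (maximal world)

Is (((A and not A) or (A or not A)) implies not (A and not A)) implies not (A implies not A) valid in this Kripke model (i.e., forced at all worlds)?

Not every world: u does not force (((A and not A) or (A or not A)) implies not (A and not A)) implies not (A implies not A).
u does not force (((A and not A) or (A or not A)) implies not (A and not A)) implies not (A implies not A): already at u itself, u forces ((A and not A) or (A or not A)) implies not (A and not A) but u does not force not (A implies not A).
u does not force not (A implies not A) since u is accessible from u and u forces A implies not A.

No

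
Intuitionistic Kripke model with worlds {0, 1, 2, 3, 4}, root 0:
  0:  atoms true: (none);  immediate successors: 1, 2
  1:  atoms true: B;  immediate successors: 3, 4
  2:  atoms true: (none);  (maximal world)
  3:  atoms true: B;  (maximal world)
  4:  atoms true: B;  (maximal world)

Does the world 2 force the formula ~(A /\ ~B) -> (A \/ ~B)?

Yes

2 ||- ~(A /\ ~B) -> (A \/ ~B): every world accessible from 2 that forces ~(A /\ ~B) (namely 2) also forces A \/ ~B.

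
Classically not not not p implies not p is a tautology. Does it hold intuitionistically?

Yes

This is triple-negation reduction, which is intuitionistically derivable.
Assume not not not p and suppose p. Then not not p (double-negation introduction), contradicting not not not p. So not p.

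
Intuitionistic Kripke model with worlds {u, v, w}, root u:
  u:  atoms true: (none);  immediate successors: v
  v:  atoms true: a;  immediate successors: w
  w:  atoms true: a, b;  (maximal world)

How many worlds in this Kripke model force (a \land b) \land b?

1

u: does not force it — u \nVdash (a \land b) \land b since u fails a \land b.
v: does not force it.
w: forces it.
Worlds forcing the formula: {w}.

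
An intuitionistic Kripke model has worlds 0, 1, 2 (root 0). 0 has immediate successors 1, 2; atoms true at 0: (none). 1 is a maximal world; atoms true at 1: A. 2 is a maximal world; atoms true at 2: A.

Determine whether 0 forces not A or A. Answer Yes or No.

No

0 does not force not A or A: neither disjunct is forced at 0.
0 does not force not A since 1 is accessible from 0 and 1 forces A.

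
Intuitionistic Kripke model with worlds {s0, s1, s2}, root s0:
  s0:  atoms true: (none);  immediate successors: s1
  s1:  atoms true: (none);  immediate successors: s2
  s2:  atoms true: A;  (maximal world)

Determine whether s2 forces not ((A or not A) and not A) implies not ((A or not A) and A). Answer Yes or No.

s2 does not force not ((A or not A) and not A) implies not ((A or not A) and A): already at s2 itself, s2 forces not ((A or not A) and not A) but s2 does not force not ((A or not A) and A).
s2 does not force not ((A or not A) and A) since s2 is accessible from s2 and s2 forces (A or not A) and A.
s2 forces (A or not A) and A since s2 forces both conjuncts.

No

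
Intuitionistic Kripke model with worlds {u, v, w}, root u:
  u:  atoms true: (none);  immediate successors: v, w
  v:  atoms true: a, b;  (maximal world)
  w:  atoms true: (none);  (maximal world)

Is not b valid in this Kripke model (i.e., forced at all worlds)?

No

Not every world: u does not force not b.
u does not force not b since v is accessible from u and v forces b.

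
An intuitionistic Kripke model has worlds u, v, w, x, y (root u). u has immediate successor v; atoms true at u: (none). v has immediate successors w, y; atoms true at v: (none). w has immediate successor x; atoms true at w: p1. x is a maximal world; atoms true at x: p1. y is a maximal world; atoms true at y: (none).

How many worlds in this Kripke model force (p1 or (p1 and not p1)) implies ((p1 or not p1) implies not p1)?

1

u: does not force it — u does not force (p1 or (p1 and not p1)) implies ((p1 or not p1) implies not p1): at the accessible world w, w forces p1 or (p1 and not p1) but w does not force (p1 or not p1) implies not p1.
v: does not force it — v does not force (p1 or (p1 and not p1)) implies ((p1 or not p1) implies not p1): at the accessible world w, w forces p1 or (p1 and not p1) but w does not force (p1 or not p1) implies not p1.
w: does not force it.
x: does not force it.
y: forces it.
Worlds forcing the formula: {y}.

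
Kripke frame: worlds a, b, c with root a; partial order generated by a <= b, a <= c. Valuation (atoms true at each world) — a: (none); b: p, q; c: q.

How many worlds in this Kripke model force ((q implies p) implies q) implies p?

a: does not force it — a does not force ((q implies p) implies q) implies p: already at a itself, a forces (q implies p) implies q but a does not force p.
b: forces it.
c: does not force it — c does not force ((q implies p) implies q) implies p: already at c itself, c forces (q implies p) implies q but c does not force p.
Worlds forcing the formula: {b}.

1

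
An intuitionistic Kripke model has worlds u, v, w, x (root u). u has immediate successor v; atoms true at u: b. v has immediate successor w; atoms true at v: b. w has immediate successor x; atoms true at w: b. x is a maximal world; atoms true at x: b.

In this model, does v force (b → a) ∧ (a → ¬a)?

v ⊮ (b → a) ∧ (a → ¬a) since v fails b → a.

No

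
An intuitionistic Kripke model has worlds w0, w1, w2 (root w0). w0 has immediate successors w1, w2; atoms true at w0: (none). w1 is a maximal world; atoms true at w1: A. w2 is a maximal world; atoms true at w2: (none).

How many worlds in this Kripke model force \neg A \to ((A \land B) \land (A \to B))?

1

w0: does not force it — w0 \nVdash \neg A \to ((A \land B) \land (A \to B)): at the accessible world w2, w2 \Vdash \neg A but w2 \nVdash (A \land B) \land (A \to B).
w1: forces it.
w2: does not force it.
Worlds forcing the formula: {w1}.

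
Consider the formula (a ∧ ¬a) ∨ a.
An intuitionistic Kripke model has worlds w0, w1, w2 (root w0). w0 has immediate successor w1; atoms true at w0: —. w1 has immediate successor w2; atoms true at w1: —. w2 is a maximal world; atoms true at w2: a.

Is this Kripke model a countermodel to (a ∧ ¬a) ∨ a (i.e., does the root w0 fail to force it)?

w0 ⊮ (a ∧ ¬a) ∨ a: neither disjunct is forced at w0.
w0 ⊮ a ∧ ¬a since w0 fails a.
So the root w0 does not force (a ∧ ¬a) ∨ a; the model is a countermodel.

Yes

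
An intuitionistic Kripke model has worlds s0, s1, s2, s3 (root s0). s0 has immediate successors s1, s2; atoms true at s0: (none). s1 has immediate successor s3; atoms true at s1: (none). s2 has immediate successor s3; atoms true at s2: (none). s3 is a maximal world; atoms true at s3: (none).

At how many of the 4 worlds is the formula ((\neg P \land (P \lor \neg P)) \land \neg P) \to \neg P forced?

4

s0: forces it.
s1: forces it.
s2: forces it.
s3: forces it.
Worlds forcing the formula: {s0, s1, s2, s3}.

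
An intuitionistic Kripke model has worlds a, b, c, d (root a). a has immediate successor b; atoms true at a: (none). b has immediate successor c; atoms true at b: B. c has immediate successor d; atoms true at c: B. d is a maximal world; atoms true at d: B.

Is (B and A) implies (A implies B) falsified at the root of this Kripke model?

No

a forces (B and A) implies (A implies B) vacuously: no world accessible from a forces the antecedent B and A.
So the root a forces (B and A) implies (A implies B); the model is not a countermodel.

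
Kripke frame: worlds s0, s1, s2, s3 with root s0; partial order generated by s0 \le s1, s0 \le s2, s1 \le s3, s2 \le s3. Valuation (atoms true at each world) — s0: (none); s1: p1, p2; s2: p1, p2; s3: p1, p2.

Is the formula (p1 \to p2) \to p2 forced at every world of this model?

No

Not every world: s0 \nVdash (p1 \to p2) \to p2.
s0 \nVdash (p1 \to p2) \to p2: already at s0 itself, s0 \Vdash p1 \to p2 but s0 \nVdash p2.
s0 lacks atom p2, so s0 \nVdash p2.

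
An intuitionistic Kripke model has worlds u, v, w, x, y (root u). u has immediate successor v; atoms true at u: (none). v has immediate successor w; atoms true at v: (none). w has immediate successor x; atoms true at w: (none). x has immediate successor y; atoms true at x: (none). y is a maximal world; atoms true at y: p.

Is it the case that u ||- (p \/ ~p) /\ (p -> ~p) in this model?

No

u ||-/- (p \/ ~p) /\ (p -> ~p) since u fails p \/ ~p.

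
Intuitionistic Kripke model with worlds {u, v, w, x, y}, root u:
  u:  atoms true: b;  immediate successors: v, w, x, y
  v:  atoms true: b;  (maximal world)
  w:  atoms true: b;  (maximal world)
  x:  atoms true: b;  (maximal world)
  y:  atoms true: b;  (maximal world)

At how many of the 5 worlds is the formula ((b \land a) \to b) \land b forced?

u: forces it.
v: forces it.
w: forces it.
x: forces it.
y: forces it.
Worlds forcing the formula: {u, v, w, x, y}.

5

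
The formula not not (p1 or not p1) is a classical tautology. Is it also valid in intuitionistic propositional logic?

Yes

This is the double negation of excluded middle, which is intuitionistically derivable.
Assuming not (p1 or not p1): from p1 we'd get p1 or not p1, so not p1; but then p1 or not p1 again — contradiction. Hence not not (p1 or not p1).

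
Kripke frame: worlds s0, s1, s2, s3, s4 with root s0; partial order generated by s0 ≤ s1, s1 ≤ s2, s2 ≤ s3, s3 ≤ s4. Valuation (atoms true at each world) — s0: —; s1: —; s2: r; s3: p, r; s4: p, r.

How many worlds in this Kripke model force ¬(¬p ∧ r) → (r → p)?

2

s0: does not force it — s0 ⊮ ¬(¬p ∧ r) → (r → p): already at s0 itself, s0 ⊩ ¬(¬p ∧ r) but s0 ⊮ r → p.
s1: does not force it — s1 ⊮ ¬(¬p ∧ r) → (r → p): already at s1 itself, s1 ⊩ ¬(¬p ∧ r) but s1 ⊮ r → p.
s2: does not force it — s2 ⊮ ¬(¬p ∧ r) → (r → p): already at s2 itself, s2 ⊩ ¬(¬p ∧ r) but s2 ⊮ r → p.
s3: forces it.
s4: forces it.
Worlds forcing the formula: {s3, s4}.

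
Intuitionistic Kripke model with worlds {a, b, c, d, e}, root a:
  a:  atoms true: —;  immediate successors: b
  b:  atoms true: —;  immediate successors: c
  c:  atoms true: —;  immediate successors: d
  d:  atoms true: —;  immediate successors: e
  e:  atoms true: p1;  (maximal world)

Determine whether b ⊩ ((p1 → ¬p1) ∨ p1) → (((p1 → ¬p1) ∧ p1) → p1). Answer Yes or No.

Yes

b ⊩ ((p1 → ¬p1) ∨ p1) → (((p1 → ¬p1) ∧ p1) → p1): every world accessible from b that forces (p1 → ¬p1) ∨ p1 (namely e) also forces ((p1 → ¬p1) ∧ p1) → p1.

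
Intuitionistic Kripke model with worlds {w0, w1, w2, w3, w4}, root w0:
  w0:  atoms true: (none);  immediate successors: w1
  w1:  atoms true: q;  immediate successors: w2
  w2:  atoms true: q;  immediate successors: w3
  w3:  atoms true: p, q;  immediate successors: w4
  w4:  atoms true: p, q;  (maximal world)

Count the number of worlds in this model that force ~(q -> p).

w0: does not force it — w0 ||-/- ~(q -> p) since w3 is accessible from w0 and w3 ||- q -> p.
w1: does not force it.
w2: does not force it.
w3: does not force it.
w4: does not force it.
Worlds forcing the formula: { }.

0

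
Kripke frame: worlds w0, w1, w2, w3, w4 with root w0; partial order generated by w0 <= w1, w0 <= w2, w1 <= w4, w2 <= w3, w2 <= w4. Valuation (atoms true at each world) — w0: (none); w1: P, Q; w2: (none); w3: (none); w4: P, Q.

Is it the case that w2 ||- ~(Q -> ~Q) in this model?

No

w2 ||-/- ~(Q -> ~Q) since w3 is accessible from w2 and w3 ||- Q -> ~Q.
w3 ||- Q -> ~Q vacuously: no world accessible from w3 forces the antecedent Q.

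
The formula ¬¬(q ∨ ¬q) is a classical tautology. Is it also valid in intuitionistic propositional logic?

This is the double negation of excluded middle, which is intuitionistically derivable.
Assuming ¬(q ∨ ¬q): from q we'd get q ∨ ¬q, so ¬q; but then q ∨ ¬q again — contradiction. Hence ¬¬(q ∨ ¬q).

Yes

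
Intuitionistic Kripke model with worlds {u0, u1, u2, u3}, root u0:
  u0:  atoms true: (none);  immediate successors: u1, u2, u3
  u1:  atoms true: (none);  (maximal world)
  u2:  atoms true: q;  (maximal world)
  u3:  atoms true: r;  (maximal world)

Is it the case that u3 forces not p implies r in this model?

Yes

u3 forces not p implies r: every world accessible from u3 that forces not p (namely u3) also forces r.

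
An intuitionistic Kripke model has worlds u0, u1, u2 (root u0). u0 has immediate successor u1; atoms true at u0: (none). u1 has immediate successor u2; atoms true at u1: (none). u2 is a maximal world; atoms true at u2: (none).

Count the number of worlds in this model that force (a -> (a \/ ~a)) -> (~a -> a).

u0: does not force it — u0 ||-/- (a -> (a \/ ~a)) -> (~a -> a): already at u0 itself, u0 ||- a -> (a \/ ~a) but u0 ||-/- ~a -> a.
u1: does not force it — u1 ||-/- (a -> (a \/ ~a)) -> (~a -> a): already at u1 itself, u1 ||- a -> (a \/ ~a) but u1 ||-/- ~a -> a.
u2: does not force it.
Worlds forcing the formula: { }.

0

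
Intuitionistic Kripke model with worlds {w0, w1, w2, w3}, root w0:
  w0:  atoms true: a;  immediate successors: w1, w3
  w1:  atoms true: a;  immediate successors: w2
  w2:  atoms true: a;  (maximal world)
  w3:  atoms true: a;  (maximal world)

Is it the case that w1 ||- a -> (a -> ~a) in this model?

No

w1 ||-/- a -> (a -> ~a): already at w1 itself, w1 ||- a but w1 ||-/- a -> ~a.
w1 ||-/- a -> ~a: already at w1 itself, w1 ||- a but w1 ||-/- ~a.
w1 ||-/- ~a since w1 is accessible from w1 and w1 ||- a.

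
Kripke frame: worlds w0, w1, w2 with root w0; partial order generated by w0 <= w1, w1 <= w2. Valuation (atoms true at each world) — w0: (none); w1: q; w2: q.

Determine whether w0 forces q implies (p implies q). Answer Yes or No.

Yes

w0 forces q implies (p implies q): every world accessible from w0 that forces q (namely w1, w2) also forces p implies q.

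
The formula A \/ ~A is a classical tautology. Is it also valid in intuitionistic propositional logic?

This is the law of excluded middle, which is not intuitionistically valid.
A Kripke countermodel: worlds u, v; order generated by u <= v; atoms true at each world — u:{}; v:{A}.
u ||-/- A \/ ~A: neither disjunct is forced at u.
u lacks atom A, so u ||-/- A.
So the root u does not force the formula.

No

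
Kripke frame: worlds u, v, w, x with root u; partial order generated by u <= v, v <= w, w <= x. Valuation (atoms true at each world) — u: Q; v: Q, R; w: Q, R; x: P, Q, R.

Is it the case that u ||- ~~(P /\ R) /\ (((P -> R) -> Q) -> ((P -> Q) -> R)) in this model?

No

u ||-/- ~~(P /\ R) /\ (((P -> R) -> Q) -> ((P -> Q) -> R)) since u fails ((P -> R) -> Q) -> ((P -> Q) -> R).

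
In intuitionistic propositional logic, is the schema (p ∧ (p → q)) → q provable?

Yes

This is modus ponens in implicational form, which is intuitionistically derivable.
If a world forces p and p → q, then applying the implication at that world (which is accessible from itself) gives q.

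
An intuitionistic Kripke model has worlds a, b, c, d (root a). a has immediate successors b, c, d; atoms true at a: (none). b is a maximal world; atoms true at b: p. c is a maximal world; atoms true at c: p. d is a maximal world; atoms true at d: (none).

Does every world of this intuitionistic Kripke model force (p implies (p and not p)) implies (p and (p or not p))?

No

Not every world: a does not force (p implies (p and not p)) implies (p and (p or not p)).
a does not force (p implies (p and not p)) implies (p and (p or not p)): at the accessible world d, d forces p implies (p and not p) but d does not force p and (p or not p).
d does not force p and (p or not p) since d fails p.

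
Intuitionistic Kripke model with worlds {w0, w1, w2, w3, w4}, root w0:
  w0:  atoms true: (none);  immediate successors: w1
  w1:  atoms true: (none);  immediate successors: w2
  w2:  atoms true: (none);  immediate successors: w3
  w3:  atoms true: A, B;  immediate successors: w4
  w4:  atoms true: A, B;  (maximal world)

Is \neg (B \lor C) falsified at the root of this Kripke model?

w0 \nVdash \neg (B \lor C) since w3 is accessible from w0 and w3 \Vdash B \lor C.
w3 \Vdash B \lor C via the disjunct B.
So the root w0 does not force \neg (B \lor C); the model is a countermodel.

Yes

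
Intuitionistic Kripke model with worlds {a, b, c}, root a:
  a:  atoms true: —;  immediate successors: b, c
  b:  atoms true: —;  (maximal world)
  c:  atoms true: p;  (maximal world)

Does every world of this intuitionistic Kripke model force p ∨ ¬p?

Not every world: a ⊮ p ∨ ¬p.
a ⊮ p ∨ ¬p: neither disjunct is forced at a.
a lacks atom p, so a ⊮ p.

No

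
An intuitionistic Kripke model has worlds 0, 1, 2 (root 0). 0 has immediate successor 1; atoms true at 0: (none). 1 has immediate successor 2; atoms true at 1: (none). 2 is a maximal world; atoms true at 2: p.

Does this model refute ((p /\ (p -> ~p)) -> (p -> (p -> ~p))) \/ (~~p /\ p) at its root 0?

0 ||- ((p /\ (p -> ~p)) -> (p -> (p -> ~p))) \/ (~~p /\ p) via the disjunct (p /\ (p -> ~p)) -> (p -> (p -> ~p)).
So the root 0 forces ((p /\ (p -> ~p)) -> (p -> (p -> ~p))) \/ (~~p /\ p); the model is not a countermodel.

No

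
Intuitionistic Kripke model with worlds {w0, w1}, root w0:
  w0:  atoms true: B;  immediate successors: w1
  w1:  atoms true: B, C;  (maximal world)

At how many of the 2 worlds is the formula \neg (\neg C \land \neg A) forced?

w0: forces it.
w1: forces it.
Worlds forcing the formula: {w0, w1}.

2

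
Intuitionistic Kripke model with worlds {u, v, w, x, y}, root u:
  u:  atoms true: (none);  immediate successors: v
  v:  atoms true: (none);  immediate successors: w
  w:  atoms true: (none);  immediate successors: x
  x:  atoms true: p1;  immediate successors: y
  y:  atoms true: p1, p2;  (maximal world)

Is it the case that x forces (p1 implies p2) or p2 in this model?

No

x does not force (p1 implies p2) or p2: neither disjunct is forced at x.
x does not force p1 implies p2: already at x itself, x forces p1 but x does not force p2.
x lacks atom p2, so x does not force p2.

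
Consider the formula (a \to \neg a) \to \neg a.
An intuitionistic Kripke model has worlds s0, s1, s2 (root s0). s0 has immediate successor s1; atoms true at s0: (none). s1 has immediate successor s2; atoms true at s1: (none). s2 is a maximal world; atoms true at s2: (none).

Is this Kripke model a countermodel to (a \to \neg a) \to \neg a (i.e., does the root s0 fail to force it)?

s0 \Vdash (a \to \neg a) \to \neg a: every world accessible from s0 that forces a \to \neg a (namely s0, s1, s2) also forces \neg a.
So the root s0 forces (a \to \neg a) \to \neg a; the model is not a countermodel.

No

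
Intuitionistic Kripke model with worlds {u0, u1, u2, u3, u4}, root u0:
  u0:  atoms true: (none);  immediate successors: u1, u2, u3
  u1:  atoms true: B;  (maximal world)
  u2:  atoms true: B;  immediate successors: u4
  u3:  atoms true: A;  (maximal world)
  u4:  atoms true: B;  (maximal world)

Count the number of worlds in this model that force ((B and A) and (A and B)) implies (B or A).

u0: forces it.
u1: forces it.
u2: forces it.
u3: forces it.
u4: forces it.
Worlds forcing the formula: {u0, u1, u2, u3, u4}.

5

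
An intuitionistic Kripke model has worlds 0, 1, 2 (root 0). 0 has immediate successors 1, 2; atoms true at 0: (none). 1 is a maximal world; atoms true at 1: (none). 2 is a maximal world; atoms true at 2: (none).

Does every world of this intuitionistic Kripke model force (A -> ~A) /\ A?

Not every world: 0 ||-/- (A -> ~A) /\ A.
0 ||-/- (A -> ~A) /\ A since 0 fails A.

No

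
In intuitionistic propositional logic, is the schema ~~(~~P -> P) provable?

This is the double negation of double-negation elimination, which is intuitionistically derivable.
By Glivenko's theorem the double negation of any classical propositional tautology is intuitionistically provable; ~~P -> P is classically a tautology.

Yes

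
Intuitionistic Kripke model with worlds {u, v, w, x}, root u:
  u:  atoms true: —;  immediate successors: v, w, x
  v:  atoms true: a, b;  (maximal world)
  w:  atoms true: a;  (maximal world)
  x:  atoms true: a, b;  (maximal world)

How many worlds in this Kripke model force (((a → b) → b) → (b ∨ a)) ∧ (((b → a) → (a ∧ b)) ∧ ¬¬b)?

u: does not force it — u ⊮ (((a → b) → b) → (b ∨ a)) ∧ (((b → a) → (a ∧ b)) ∧ ¬¬b) since u fails ((a → b) → b) → (b ∨ a).
v: forces it.
w: does not force it — w ⊮ (((a → b) → b) → (b ∨ a)) ∧ (((b → a) → (a ∧ b)) ∧ ¬¬b) since w fails ((b → a) → (a ∧ b)) ∧ ¬¬b.
x: forces it.
Worlds forcing the formula: {v, x}.

2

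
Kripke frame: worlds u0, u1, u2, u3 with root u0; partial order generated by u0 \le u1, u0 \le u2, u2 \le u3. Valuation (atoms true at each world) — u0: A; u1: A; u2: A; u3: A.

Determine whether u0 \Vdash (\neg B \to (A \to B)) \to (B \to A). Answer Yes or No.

u0 \Vdash (\neg B \to (A \to B)) \to (B \to A) vacuously: no world accessible from u0 forces the antecedent \neg B \to (A \to B).

Yes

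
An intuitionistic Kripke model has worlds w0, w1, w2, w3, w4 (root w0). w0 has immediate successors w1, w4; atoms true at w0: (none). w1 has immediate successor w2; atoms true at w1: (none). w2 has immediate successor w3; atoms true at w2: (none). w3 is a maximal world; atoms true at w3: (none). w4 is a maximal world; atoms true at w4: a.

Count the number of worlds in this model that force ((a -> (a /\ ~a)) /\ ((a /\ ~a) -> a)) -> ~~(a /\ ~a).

1

w0: does not force it — w0 ||-/- ((a -> (a /\ ~a)) /\ ((a /\ ~a) -> a)) -> ~~(a /\ ~a): at the accessible world w1, w1 ||- (a -> (a /\ ~a)) /\ ((a /\ ~a) -> a) but w1 ||-/- ~~(a /\ ~a).
w1: does not force it — w1 ||-/- ((a -> (a /\ ~a)) /\ ((a /\ ~a) -> a)) -> ~~(a /\ ~a): already at w1 itself, w1 ||- (a -> (a /\ ~a)) /\ ((a /\ ~a) -> a) but w1 ||-/- ~~(a /\ ~a).
w2: does not force it.
w3: does not force it.
w4: forces it.
Worlds forcing the formula: {w4}.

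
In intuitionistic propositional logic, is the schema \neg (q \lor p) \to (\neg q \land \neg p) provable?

This is a constructively valid De Morgan direction (negated disjunction to conjunction of negations), which is intuitionistically derivable.
From \neg (q \lor p): if q held then q \lor p would, contradiction — so \neg q; similarly \neg p.

Yes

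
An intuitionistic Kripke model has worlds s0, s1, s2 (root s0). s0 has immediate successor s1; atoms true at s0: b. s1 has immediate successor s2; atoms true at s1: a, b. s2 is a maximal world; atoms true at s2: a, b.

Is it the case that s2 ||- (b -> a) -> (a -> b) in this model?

s2 ||- (b -> a) -> (a -> b): every world accessible from s2 that forces b -> a (namely s2) also forces a -> b.

Yes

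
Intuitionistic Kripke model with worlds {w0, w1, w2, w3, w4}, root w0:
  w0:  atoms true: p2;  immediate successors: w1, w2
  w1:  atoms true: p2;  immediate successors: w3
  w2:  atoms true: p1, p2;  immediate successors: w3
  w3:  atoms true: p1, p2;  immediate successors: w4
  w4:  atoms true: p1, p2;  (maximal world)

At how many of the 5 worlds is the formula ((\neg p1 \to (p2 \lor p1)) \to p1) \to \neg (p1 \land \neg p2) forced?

5

w0: forces it.
w1: forces it.
w2: forces it.
w3: forces it.
w4: forces it.
Worlds forcing the formula: {w0, w1, w2, w3, w4}.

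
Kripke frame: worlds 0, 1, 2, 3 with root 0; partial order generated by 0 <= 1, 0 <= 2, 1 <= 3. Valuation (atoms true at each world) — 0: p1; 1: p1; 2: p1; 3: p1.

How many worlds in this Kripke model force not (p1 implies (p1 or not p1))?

0

0: does not force it — 0 does not force not (p1 implies (p1 or not p1)) since 0 is accessible from 0 and 0 forces p1 implies (p1 or not p1).
1: does not force it.
2: does not force it.
3: does not force it.
Worlds forcing the formula: { }.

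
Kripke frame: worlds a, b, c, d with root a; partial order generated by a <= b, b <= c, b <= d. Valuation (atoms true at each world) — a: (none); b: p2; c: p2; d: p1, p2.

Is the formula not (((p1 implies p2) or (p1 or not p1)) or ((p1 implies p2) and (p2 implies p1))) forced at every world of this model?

No

Not every world: a does not force not (((p1 implies p2) or (p1 or not p1)) or ((p1 implies p2) and (p2 implies p1))).
a does not force not (((p1 implies p2) or (p1 or not p1)) or ((p1 implies p2) and (p2 implies p1))) since a is accessible from a and a forces ((p1 implies p2) or (p1 or not p1)) or ((p1 implies p2) and (p2 implies p1)).
a forces ((p1 implies p2) or (p1 or not p1)) or ((p1 implies p2) and (p2 implies p1)) via the disjunct (p1 implies p2) or (p1 or not p1).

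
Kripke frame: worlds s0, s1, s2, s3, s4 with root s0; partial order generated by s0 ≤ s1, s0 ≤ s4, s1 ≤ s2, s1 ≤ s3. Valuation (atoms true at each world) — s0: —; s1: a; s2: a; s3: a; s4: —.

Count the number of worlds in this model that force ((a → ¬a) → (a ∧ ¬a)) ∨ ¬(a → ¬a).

s0: does not force it — s0 ⊮ ((a → ¬a) → (a ∧ ¬a)) ∨ ¬(a → ¬a): neither disjunct is forced at s0.
s1: forces it.
s2: forces it.
s3: forces it.
s4: does not force it — s4 ⊮ ((a → ¬a) → (a ∧ ¬a)) ∨ ¬(a → ¬a): neither disjunct is forced at s4.
Worlds forcing the formula: {s1, s2, s3}.

3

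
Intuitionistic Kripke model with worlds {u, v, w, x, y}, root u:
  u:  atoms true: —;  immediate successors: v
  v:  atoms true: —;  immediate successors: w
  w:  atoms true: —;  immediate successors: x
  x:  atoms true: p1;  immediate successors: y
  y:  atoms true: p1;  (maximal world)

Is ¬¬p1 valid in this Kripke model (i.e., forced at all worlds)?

Yes

u ⊩ ¬¬p1: no world accessible from u forces ¬p1.
Since the root u forces ¬¬p1 and forcing is persistent (monotone upward), every world forces it.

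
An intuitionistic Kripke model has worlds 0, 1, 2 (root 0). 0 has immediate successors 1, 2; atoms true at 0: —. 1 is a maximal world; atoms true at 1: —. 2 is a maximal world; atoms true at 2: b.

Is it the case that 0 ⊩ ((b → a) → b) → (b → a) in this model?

0 ⊮ ((b → a) → b) → (b → a): at the accessible world 2, 2 ⊩ (b → a) → b but 2 ⊮ b → a.
2 ⊮ b → a: already at 2 itself, 2 ⊩ b but 2 ⊮ a.
2 lacks atom a, so 2 ⊮ a.

No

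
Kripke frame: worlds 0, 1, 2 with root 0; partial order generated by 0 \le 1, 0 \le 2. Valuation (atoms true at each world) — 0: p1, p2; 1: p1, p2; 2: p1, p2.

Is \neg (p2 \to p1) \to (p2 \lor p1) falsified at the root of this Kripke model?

0 \Vdash \neg (p2 \to p1) \to (p2 \lor p1) vacuously: no world accessible from 0 forces the antecedent \neg (p2 \to p1).
So the root 0 forces \neg (p2 \to p1) \to (p2 \lor p1); the model is not a countermodel.

No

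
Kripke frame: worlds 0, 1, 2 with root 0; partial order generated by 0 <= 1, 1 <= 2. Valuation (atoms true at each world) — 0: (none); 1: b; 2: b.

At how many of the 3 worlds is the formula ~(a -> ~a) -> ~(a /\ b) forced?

3

0: forces it.
1: forces it.
2: forces it.
Worlds forcing the formula: {0, 1, 2}.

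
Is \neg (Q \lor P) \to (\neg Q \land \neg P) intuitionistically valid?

This is a constructively valid De Morgan direction (negated disjunction to conjunction of negations), which is intuitionistically derivable.
From \neg (Q \lor P): if Q held then Q \lor P would, contradiction — so \neg Q; similarly \neg P.

Yes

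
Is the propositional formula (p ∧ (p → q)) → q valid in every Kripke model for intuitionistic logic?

Yes

This is modus ponens in implicational form, which is intuitionistically derivable.
If a world forces p and p → q, then applying the implication at that world (which is accessible from itself) gives q.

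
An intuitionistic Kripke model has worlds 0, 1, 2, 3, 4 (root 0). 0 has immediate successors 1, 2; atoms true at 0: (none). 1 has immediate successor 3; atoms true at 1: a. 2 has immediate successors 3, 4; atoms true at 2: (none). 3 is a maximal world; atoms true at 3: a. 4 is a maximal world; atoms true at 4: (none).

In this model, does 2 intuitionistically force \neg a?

No

2 \nVdash \neg a since 3 is accessible from 2 and 3 \Vdash a.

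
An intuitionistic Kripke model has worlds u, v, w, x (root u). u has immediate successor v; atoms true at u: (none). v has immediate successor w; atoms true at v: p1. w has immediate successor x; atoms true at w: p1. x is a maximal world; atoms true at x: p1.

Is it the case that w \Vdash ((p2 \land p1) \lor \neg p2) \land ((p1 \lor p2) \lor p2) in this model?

Yes

w \Vdash ((p2 \land p1) \lor \neg p2) \land ((p1 \lor p2) \lor p2) since w forces both conjuncts.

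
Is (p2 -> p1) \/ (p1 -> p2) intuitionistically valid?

This is the Gödel–Dummett linearity axiom, which is not intuitionistically valid.
A Kripke countermodel: worlds s0, s1, s2; order generated by s0 <= s1, s0 <= s2; atoms true at each world — s0:{}; s1:{p2}; s2:{p1}.
s0 ||-/- (p2 -> p1) \/ (p1 -> p2): neither disjunct is forced at s0.
s0 ||-/- p2 -> p1: at the accessible world s1, s1 ||- p2 but s1 ||-/- p1.
s1 lacks atom p1, so s1 ||-/- p1.
So the root s0 does not force the formula.

No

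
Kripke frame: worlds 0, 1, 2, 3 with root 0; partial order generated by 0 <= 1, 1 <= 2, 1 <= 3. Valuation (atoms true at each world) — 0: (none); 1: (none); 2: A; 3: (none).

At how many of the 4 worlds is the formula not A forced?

1

0: does not force it — 0 does not force not A since 2 is accessible from 0 and 2 forces A.
1: does not force it.
2: does not force it.
3: forces it.
Worlds forcing the formula: {3}.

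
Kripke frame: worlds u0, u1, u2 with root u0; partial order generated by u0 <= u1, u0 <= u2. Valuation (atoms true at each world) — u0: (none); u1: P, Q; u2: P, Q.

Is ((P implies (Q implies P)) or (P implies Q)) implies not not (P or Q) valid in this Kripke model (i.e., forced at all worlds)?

Yes

u0 forces ((P implies (Q implies P)) or (P implies Q)) implies not not (P or Q): every world accessible from u0 that forces (P implies (Q implies P)) or (P implies Q) (namely u0, u1, u2) also forces not not (P or Q).
Since the root u0 forces ((P implies (Q implies P)) or (P implies Q)) implies not not (P or Q) and forcing is persistent (monotone upward), every world forces it.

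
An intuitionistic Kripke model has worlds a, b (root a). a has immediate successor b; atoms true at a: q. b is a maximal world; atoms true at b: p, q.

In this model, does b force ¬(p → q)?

b ⊮ ¬(p → q) since b is accessible from b and b ⊩ p → q.
b ⊩ p → q: every world accessible from b that forces p (namely b) also forces q.

No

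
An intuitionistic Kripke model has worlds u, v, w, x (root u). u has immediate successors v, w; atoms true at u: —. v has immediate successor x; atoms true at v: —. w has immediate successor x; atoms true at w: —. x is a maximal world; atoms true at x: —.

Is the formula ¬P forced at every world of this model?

Yes

u ⊩ ¬P: no world accessible from u forces P.
Since the root u forces ¬P and forcing is persistent (monotone upward), every world forces it.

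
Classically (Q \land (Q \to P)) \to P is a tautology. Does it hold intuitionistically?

This is modus ponens in implicational form, which is intuitionistically derivable.
If a world forces Q and Q \to P, then applying the implication at that world (which is accessible from itself) gives P.

Yes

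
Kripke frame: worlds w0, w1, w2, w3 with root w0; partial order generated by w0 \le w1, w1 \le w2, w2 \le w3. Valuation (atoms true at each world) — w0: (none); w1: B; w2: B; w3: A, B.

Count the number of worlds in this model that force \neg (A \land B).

w0: does not force it — w0 \nVdash \neg (A \land B) since w3 is accessible from w0 and w3 \Vdash A \land B.
w1: does not force it — w1 \nVdash \neg (A \land B) since w3 is accessible from w1 and w3 \Vdash A \land B.
w2: does not force it — w2 \nVdash \neg (A \land B) since w3 is accessible from w2 and w3 \Vdash A \land B.
w3: does not force it.
Worlds forcing the formula: { }.

0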